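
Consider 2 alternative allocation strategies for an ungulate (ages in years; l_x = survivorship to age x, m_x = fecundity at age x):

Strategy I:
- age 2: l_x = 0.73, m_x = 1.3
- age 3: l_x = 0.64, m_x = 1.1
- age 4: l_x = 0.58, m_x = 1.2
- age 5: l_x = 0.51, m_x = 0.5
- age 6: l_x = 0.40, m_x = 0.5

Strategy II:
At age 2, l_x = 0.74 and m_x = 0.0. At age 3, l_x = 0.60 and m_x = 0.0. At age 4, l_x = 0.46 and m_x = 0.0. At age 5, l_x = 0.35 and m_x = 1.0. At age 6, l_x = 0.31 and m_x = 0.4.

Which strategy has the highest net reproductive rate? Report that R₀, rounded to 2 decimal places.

2.80

Strategy I: R₀ = 0.73×1.3 + 0.64×1.1 + 0.58×1.2 + 0.51×0.5 + 0.40×0.5 = 2.8040
Strategy II: R₀ = 0.74×0.0 + 0.60×0.0 + 0.46×0.0 + 0.35×1.0 + 0.31×0.4 = 0.4740
Highest R₀: strategy I with 2.8040.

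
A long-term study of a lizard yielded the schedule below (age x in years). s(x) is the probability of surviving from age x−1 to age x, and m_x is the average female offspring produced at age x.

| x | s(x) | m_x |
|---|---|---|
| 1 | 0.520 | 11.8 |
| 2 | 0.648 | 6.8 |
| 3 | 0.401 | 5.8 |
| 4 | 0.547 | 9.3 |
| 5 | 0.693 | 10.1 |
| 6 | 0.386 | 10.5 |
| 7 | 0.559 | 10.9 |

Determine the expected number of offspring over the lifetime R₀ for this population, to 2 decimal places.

Survivorship from birth: l_x = s_1·s_2·…·s_x.
  l_1 = 0.52000
  l_2 = 0.33696
  l_3 = 0.13512
  l_4 = 0.07391
  l_5 = 0.05122
  l_6 = 0.01977
  l_7 = 0.01105
R₀ = Σ l_x m_x:
  age 1: 0.52000 × 11.8 = 6.1360
  age 2: 0.33696 × 6.8 = 2.2913
  age 3: 0.13512 × 5.8 = 0.7837
  age 4: 0.07391 × 9.3 = 0.6874
  age 5: 0.05122 × 10.1 = 0.5173
  age 6: 0.01977 × 10.5 = 0.2076
  age 7: 0.01105 × 10.9 = 0.1204
R₀ = 6.1360 + 2.2913 + 0.7837 + 0.6874 + 0.5173 + 0.2076 + 0.1204 = 10.7437

10.74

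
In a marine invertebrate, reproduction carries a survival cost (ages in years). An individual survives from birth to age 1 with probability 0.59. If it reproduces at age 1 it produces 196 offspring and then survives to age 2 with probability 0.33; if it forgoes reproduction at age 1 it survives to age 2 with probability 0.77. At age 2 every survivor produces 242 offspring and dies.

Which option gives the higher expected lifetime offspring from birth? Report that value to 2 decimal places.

breed at age 1: R₀ = 0.59 × (196 + 0.33 × 242) = 0.59 × 275.8600 = 162.7574
delay to age 2: R₀ = 0.59 × (0.77 × 242) = 0.59 × 186.3400 = 109.9406
Higher: breed at age 1 (162.7574).

162.76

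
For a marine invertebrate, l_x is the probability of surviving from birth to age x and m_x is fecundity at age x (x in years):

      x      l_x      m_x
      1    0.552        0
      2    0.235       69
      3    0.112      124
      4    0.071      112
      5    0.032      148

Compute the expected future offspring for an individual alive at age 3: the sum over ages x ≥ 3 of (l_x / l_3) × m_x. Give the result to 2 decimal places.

l_3 = 0.112. Conditional survival from age 3 to x is l_x / l_3.
  x=3: (0.112/0.112) × 124 = 124.0000
  x=4: (0.071/0.112) × 112 = 71.0000
  x=5: (0.032/0.112) × 148 = 42.2857
Sum = 124.0000 + 71.0000 + 42.2857 = 237.2857

237.29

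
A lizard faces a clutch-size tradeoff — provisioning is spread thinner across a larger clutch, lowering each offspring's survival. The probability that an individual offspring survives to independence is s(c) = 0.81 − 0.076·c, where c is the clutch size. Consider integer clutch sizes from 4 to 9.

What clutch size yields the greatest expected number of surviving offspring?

5

Expected surviving offspring = c × s(c):
  c=4: 4 × 0.506 = 2.024
  c=5: 5 × 0.430 = 2.150
  c=6: 6 × 0.354 = 2.124
  c=7: 7 × 0.278 = 1.946
  c=8: 8 × 0.202 = 1.616
  c=9: 9 × 0.126 = 1.134
Maximum at c = 5 (2.150 surviving offspring).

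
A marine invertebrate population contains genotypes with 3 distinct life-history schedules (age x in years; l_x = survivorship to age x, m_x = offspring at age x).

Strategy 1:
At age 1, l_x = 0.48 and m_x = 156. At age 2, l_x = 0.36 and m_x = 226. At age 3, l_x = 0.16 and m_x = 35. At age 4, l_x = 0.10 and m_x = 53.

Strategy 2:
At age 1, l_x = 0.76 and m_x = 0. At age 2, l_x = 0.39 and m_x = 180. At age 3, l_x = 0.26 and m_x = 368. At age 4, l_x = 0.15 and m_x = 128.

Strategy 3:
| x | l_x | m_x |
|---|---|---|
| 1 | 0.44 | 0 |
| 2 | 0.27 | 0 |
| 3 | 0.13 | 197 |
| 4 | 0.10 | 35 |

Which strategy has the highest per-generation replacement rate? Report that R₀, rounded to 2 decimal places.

Strategy 1: R₀ = 0.48×156 + 0.36×226 + 0.16×35 + 0.10×53 = 167.1400
Strategy 2: R₀ = 0.76×0 + 0.39×180 + 0.26×368 + 0.15×128 = 185.0800
Strategy 3: R₀ = 0.44×0 + 0.27×0 + 0.13×197 + 0.10×35 = 29.1100
Highest R₀: strategy 2 with 185.0800.

185.08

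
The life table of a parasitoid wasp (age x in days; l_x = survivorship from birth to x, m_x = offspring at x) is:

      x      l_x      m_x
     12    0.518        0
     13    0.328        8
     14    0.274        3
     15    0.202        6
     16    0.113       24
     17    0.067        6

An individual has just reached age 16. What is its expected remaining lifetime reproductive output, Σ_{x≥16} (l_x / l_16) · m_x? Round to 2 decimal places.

l_16 = 0.113. Conditional survival from age 16 to x is l_x / l_16.
  x=16: (0.113/0.113) × 24 = 24.0000
  x=17: (0.067/0.113) × 6 = 3.5575
Sum = 24.0000 + 3.5575 = 27.5575

27.56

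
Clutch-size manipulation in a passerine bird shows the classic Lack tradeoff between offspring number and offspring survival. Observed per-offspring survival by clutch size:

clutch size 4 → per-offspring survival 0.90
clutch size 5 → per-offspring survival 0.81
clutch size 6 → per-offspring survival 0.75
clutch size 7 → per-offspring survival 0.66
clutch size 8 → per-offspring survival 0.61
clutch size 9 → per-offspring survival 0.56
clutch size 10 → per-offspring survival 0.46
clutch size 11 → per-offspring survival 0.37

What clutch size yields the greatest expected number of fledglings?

Expected fledglings = c × s(c):
  c=4: 4 × 0.90 = 3.600
  c=5: 5 × 0.81 = 4.050
  c=6: 6 × 0.75 = 4.500
  c=7: 7 × 0.66 = 4.620
  c=8: 8 × 0.61 = 4.880
  c=9: 9 × 0.56 = 5.040
  c=10: 10 × 0.46 = 4.600
  c=11: 11 × 0.37 = 4.070
Maximum at c = 9 (5.040 fledglings).

9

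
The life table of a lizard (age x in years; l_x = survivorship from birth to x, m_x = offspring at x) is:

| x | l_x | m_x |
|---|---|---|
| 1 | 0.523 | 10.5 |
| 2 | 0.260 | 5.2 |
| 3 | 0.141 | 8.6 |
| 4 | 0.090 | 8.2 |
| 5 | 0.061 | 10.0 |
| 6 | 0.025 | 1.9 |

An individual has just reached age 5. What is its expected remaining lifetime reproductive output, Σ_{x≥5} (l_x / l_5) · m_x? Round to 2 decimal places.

10.78

l_5 = 0.061. Conditional survival from age 5 to x is l_x / l_5.
  x=5: (0.061/0.061) × 10.0 = 10.0000
  x=6: (0.025/0.061) × 1.9 = 0.7787
Sum = 10.0000 + 0.7787 = 10.7787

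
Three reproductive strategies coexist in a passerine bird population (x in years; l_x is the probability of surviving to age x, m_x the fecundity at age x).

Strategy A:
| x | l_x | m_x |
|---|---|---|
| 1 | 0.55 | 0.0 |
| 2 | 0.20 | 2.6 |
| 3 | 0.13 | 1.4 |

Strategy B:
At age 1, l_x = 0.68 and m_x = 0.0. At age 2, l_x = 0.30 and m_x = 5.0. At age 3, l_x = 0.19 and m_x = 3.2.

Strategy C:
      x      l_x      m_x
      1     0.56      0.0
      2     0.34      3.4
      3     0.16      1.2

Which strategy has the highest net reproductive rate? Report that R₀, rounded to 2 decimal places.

2.11

Strategy A: R₀ = 0.55×0.0 + 0.20×2.6 + 0.13×1.4 = 0.7020
Strategy B: R₀ = 0.68×0.0 + 0.30×5.0 + 0.19×3.2 = 2.1080
Strategy C: R₀ = 0.56×0.0 + 0.34×3.4 + 0.16×1.2 = 1.3480
Highest R₀: strategy B with 2.1080.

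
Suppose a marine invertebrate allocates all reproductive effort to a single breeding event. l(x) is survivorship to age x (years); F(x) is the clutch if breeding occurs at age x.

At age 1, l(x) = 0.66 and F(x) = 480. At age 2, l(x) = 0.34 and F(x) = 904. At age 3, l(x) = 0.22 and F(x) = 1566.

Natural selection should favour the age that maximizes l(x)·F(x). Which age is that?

3

Expected offspring if breeding at age x = l(x) × F(x):
  age 1: 0.66 × 480 = 316.800
  age 2: 0.34 × 904 = 307.360
  age 3: 0.22 × 1566 = 344.520
Maximum at age 3 (344.520).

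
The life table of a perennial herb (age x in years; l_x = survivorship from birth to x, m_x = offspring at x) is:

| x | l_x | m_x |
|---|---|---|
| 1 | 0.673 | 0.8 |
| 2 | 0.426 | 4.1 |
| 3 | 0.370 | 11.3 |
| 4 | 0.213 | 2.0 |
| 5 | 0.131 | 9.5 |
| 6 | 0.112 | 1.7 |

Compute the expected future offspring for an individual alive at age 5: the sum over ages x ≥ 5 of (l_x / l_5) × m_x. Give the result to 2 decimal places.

10.95

l_5 = 0.131. Conditional survival from age 5 to x is l_x / l_5.
  x=5: (0.131/0.131) × 9.5 = 9.5000
  x=6: (0.112/0.131) × 1.7 = 1.4534
Sum = 9.5000 + 1.4534 = 10.9534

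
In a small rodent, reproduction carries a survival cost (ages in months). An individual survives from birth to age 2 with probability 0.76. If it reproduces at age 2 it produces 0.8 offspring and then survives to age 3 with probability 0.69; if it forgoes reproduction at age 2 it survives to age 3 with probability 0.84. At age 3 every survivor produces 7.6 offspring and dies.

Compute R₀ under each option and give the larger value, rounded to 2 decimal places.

breed at age 2: R₀ = 0.76 × (0.8 + 0.69 × 7.6) = 0.76 × 6.0440 = 4.5934
delay to age 3: R₀ = 0.76 × (0.84 × 7.6) = 0.76 × 6.3840 = 4.8518
Higher: delay to age 3 (4.8518).

4.85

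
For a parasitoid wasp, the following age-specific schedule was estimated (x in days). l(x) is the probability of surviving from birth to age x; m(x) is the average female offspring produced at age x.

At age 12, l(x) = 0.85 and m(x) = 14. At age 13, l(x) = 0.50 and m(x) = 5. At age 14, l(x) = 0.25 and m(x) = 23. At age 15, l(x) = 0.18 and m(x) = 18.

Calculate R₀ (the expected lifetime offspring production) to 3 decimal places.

23.390

R₀ = Σ l(x) m(x):
  age 12: 0.85 × 14 = 11.9000
  age 13: 0.50 × 5 = 2.5000
  age 14: 0.25 × 23 = 5.7500
  age 15: 0.18 × 18 = 3.2400
R₀ = 11.9000 + 2.5000 + 5.7500 + 3.2400 = 23.3900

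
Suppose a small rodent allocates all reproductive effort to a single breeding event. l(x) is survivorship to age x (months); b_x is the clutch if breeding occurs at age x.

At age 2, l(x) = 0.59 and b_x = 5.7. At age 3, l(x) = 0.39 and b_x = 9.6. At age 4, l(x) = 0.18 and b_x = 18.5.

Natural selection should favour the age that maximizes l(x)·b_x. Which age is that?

Expected offspring if breeding at age x = l(x) × b_x:
  age 2: 0.59 × 5.7 = 3.363
  age 3: 0.39 × 9.6 = 3.744
  age 4: 0.18 × 18.5 = 3.330
Maximum at age 3 (3.744).

3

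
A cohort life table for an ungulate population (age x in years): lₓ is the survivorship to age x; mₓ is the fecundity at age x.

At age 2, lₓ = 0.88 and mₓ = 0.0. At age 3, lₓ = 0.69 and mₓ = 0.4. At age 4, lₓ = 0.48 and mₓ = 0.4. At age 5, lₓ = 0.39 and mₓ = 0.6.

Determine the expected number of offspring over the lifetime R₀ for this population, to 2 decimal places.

R₀ = Σ lₓ mₓ:
  age 2: 0.88 × 0.0 = 0.0000
  age 3: 0.69 × 0.4 = 0.2760
  age 4: 0.48 × 0.4 = 0.1920
  age 5: 0.39 × 0.6 = 0.2340
R₀ = 0.0000 + 0.2760 + 0.1920 + 0.2340 = 0.7020

0.70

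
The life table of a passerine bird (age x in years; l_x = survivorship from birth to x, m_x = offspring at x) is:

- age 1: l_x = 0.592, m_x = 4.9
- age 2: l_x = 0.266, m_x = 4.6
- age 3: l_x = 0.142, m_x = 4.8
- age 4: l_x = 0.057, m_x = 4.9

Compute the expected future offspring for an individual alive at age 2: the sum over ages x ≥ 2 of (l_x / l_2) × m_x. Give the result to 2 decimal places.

8.21

l_2 = 0.266. Conditional survival from age 2 to x is l_x / l_2.
  x=2: (0.266/0.266) × 4.6 = 4.6000
  x=3: (0.142/0.266) × 4.8 = 2.5624
  x=4: (0.057/0.266) × 4.9 = 1.0500
Sum = 4.6000 + 2.5624 + 1.0500 = 8.2124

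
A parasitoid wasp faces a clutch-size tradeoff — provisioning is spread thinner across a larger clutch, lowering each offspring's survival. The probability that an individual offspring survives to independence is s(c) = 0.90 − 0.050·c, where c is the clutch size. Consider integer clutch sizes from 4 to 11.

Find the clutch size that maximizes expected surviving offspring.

9

Expected surviving offspring = c × s(c):
  c=4: 4 × 0.700 = 2.800
  c=5: 5 × 0.650 = 3.250
  c=6: 6 × 0.600 = 3.600
  c=7: 7 × 0.550 = 3.850
  c=8: 8 × 0.500 = 4.000
  c=9: 9 × 0.450 = 4.050
  c=10: 10 × 0.400 = 4.000
  c=11: 11 × 0.350 = 3.850
Maximum at c = 9 (4.050 surviving offspring).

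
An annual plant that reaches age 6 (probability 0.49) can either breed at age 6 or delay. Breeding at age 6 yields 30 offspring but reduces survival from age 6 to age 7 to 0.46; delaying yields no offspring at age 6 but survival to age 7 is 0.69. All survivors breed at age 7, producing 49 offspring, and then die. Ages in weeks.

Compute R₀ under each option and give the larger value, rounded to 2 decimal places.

breed at age 6: R₀ = 0.49 × (30 + 0.46 × 49) = 0.49 × 52.5400 = 25.7446
delay to age 7: R₀ = 0.49 × (0.69 × 49) = 0.49 × 33.8100 = 16.5669
Higher: breed at age 6 (25.7446).

25.74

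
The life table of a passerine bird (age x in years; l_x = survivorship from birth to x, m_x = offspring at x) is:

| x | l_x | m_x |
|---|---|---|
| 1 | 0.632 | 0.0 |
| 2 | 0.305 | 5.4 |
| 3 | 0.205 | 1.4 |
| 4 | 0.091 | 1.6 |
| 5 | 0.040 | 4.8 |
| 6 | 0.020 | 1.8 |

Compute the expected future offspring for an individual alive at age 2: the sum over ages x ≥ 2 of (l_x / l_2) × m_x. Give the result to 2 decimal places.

7.57

l_2 = 0.305. Conditional survival from age 2 to x is l_x / l_2.
  x=2: (0.305/0.305) × 5.4 = 5.4000
  x=3: (0.205/0.305) × 1.4 = 0.9410
  x=4: (0.091/0.305) × 1.6 = 0.4774
  x=5: (0.040/0.305) × 4.8 = 0.6295
  x=6: (0.020/0.305) × 1.8 = 0.1180
Sum = 5.4000 + 0.9410 + 0.4774 + 0.6295 + 0.1180 = 7.5659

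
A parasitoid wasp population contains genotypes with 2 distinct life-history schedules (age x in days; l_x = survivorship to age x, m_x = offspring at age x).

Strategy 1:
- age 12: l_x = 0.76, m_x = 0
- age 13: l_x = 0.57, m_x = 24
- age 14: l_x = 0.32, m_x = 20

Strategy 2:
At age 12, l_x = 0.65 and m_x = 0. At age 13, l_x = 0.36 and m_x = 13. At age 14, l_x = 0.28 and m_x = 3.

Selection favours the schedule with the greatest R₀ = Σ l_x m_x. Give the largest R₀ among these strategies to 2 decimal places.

Strategy 1: R₀ = 0.76×0 + 0.57×24 + 0.32×20 = 20.0800
Strategy 2: R₀ = 0.65×0 + 0.36×13 + 0.28×3 = 5.5200
Highest R₀: strategy 1 with 20.0800.

20.08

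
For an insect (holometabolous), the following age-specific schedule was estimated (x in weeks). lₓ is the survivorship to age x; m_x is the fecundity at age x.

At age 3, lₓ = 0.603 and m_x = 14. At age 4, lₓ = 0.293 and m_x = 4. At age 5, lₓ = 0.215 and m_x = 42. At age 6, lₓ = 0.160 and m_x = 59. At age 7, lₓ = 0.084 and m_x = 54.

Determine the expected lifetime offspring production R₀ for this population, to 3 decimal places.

R₀ = Σ lₓ m_x:
  age 3: 0.603 × 14 = 8.4420
  age 4: 0.293 × 4 = 1.1720
  age 5: 0.215 × 42 = 9.0300
  age 6: 0.160 × 59 = 9.4400
  age 7: 0.084 × 54 = 4.5360
R₀ = 8.4420 + 1.1720 + 9.0300 + 9.4400 + 4.5360 = 32.6200

32.620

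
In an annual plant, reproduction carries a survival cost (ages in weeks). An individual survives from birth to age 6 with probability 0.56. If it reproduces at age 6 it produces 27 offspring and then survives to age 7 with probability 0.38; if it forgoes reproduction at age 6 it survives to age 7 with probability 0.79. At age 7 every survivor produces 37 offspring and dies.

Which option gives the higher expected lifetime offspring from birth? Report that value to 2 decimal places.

breed at age 6: R₀ = 0.56 × (27 + 0.38 × 37) = 0.56 × 41.0600 = 22.9936
delay to age 7: R₀ = 0.56 × (0.79 × 37) = 0.56 × 29.2300 = 16.3688
Higher: breed at age 6 (22.9936).

22.99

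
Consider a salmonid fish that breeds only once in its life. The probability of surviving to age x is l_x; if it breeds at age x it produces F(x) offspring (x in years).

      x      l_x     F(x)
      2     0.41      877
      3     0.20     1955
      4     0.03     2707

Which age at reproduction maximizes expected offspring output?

Expected offspring if breeding at age x = l_x × F(x):
  age 2: 0.41 × 877 = 359.570
  age 3: 0.20 × 1955 = 391.000
  age 4: 0.03 × 2707 = 81.210
Maximum at age 3 (391.000).

3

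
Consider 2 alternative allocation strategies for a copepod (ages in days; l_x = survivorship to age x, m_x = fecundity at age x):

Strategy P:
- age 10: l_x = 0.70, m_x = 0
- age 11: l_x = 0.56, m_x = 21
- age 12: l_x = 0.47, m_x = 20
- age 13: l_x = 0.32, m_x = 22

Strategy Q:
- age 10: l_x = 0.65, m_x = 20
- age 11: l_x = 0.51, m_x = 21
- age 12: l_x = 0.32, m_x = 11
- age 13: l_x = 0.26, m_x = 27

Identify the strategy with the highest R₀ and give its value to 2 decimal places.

34.25

Strategy P: R₀ = 0.70×0 + 0.56×21 + 0.47×20 + 0.32×22 = 28.2000
Strategy Q: R₀ = 0.65×20 + 0.51×21 + 0.32×11 + 0.26×27 = 34.2500
Highest R₀: strategy Q with 34.2500.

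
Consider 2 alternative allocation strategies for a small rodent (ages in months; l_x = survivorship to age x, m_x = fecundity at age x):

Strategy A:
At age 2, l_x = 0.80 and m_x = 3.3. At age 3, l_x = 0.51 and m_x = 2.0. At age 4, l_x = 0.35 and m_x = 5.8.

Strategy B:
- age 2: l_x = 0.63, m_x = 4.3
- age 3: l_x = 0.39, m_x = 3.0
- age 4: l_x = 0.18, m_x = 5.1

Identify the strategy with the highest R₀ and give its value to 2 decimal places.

5.69

Strategy A: R₀ = 0.80×3.3 + 0.51×2.0 + 0.35×5.8 = 5.6900
Strategy B: R₀ = 0.63×4.3 + 0.39×3.0 + 0.18×5.1 = 4.7970
Highest R₀: strategy A with 5.6900.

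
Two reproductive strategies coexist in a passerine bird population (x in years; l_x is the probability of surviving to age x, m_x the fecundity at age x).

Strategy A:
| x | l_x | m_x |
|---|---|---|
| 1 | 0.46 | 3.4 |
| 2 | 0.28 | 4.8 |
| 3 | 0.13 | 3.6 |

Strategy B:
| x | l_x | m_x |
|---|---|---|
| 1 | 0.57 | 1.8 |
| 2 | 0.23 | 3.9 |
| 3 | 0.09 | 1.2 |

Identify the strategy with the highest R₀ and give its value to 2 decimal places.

3.38

Strategy A: R₀ = 0.46×3.4 + 0.28×4.8 + 0.13×3.6 = 3.3760
Strategy B: R₀ = 0.57×1.8 + 0.23×3.9 + 0.09×1.2 = 2.0310
Highest R₀: strategy A with 3.3760.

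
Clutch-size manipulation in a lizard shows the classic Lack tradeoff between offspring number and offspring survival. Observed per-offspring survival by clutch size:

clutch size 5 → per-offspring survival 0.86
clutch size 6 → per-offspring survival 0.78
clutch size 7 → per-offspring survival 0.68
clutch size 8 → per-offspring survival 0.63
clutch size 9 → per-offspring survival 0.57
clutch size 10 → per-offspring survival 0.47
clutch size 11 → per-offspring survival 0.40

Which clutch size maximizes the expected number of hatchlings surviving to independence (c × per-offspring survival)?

9

Expected hatchlings surviving to independence = c × s(c):
  c=5: 5 × 0.86 = 4.300
  c=6: 6 × 0.78 = 4.680
  c=7: 7 × 0.68 = 4.760
  c=8: 8 × 0.63 = 5.040
  c=9: 9 × 0.57 = 5.130
  c=10: 10 × 0.47 = 4.700
  c=11: 11 × 0.40 = 4.400
Maximum at c = 9 (5.130 hatchlings surviving to independence).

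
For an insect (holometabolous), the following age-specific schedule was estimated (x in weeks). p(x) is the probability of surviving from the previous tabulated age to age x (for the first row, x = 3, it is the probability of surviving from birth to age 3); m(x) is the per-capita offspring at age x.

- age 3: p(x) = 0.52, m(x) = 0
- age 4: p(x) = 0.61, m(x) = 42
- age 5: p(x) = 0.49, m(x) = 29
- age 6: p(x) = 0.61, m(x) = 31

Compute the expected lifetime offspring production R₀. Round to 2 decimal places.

Survivorship from birth: l_x = p_3·p_4·…·p_x.
  l_3 = 0.52000
  l_4 = 0.31720
  l_5 = 0.15543
  l_6 = 0.09481
R₀ = Σ l_x m(x):
  age 3: 0.52000 × 0 = 0.0000
  age 4: 0.31720 × 42 = 13.3224
  age 5: 0.15543 × 29 = 4.5075
  age 6: 0.09481 × 31 = 2.9391
R₀ = 0.0000 + 13.3224 + 4.5075 + 2.9391 = 20.7690

20.77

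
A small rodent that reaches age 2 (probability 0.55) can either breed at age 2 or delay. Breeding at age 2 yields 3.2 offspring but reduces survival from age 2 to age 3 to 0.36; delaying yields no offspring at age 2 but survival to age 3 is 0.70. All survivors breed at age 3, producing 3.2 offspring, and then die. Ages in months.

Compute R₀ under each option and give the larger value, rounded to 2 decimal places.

breed at age 2: R₀ = 0.55 × (3.2 + 0.36 × 3.2) = 0.55 × 4.3520 = 2.3936
delay to age 3: R₀ = 0.55 × (0.70 × 3.2) = 0.55 × 2.2400 = 1.2320
Higher: breed at age 2 (2.3936).

2.39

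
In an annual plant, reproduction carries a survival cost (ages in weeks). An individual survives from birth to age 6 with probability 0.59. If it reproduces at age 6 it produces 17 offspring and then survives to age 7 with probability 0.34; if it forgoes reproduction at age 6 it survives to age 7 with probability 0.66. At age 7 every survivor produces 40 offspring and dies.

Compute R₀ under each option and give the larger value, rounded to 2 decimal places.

breed at age 6: R₀ = 0.59 × (17 + 0.34 × 40) = 0.59 × 30.6000 = 18.0540
delay to age 7: R₀ = 0.59 × (0.66 × 40) = 0.59 × 26.4000 = 15.5760
Higher: breed at age 6 (18.0540).

18.05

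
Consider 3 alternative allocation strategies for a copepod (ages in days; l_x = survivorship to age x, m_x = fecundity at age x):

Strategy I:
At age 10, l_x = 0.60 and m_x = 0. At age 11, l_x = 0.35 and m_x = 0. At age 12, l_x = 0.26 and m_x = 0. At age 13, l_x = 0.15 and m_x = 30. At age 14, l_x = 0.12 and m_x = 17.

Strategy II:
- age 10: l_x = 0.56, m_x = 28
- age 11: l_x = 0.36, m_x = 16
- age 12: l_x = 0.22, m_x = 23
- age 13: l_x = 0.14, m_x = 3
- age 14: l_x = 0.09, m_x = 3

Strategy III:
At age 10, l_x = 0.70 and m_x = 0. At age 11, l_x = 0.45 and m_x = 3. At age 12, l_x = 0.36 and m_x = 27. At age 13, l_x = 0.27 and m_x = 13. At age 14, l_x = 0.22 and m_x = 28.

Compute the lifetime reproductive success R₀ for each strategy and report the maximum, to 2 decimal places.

Strategy I: R₀ = 0.60×0 + 0.35×0 + 0.26×0 + 0.15×30 + 0.12×17 = 6.5400
Strategy II: R₀ = 0.56×28 + 0.36×16 + 0.22×23 + 0.14×3 + 0.09×3 = 27.1900
Strategy III: R₀ = 0.70×0 + 0.45×3 + 0.36×27 + 0.27×13 + 0.22×28 = 20.7400
Highest R₀: strategy II with 27.1900.

27.19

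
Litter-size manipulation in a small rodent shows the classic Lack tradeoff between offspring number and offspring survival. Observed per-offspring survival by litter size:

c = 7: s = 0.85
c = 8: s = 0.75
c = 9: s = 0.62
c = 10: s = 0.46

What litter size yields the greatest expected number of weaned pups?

Expected weaned pups = c × s(c):
  c=7: 7 × 0.85 = 5.950
  c=8: 8 × 0.75 = 6.000
  c=9: 9 × 0.62 = 5.580
  c=10: 10 × 0.46 = 4.600
Maximum at c = 8 (6.000 weaned pups).

8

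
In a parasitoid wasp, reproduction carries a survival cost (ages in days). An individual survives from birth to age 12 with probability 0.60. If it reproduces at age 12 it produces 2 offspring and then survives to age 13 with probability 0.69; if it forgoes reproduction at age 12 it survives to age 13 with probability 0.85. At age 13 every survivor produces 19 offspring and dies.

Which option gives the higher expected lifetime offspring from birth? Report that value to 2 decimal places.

breed at age 12: R₀ = 0.60 × (2 + 0.69 × 19) = 0.60 × 15.1100 = 9.0660
delay to age 13: R₀ = 0.60 × (0.85 × 19) = 0.60 × 16.1500 = 9.6900
Higher: delay to age 13 (9.6900).

9.69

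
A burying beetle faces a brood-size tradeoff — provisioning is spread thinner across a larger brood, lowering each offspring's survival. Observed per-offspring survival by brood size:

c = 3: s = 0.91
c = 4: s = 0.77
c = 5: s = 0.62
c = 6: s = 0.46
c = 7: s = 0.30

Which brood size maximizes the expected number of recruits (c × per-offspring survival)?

5

Expected recruits = c × s(c):
  c=3: 3 × 0.91 = 2.730
  c=4: 4 × 0.77 = 3.080
  c=5: 5 × 0.62 = 3.100
  c=6: 6 × 0.46 = 2.760
  c=7: 7 × 0.30 = 2.100
Maximum at c = 5 (3.100 recruits).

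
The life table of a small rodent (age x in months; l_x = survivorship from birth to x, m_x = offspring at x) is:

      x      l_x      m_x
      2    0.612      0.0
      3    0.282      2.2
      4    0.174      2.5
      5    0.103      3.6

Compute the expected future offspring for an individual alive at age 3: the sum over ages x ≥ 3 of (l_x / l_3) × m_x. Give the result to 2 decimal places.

5.06

l_3 = 0.282. Conditional survival from age 3 to x is l_x / l_3.
  x=3: (0.282/0.282) × 2.2 = 2.2000
  x=4: (0.174/0.282) × 2.5 = 1.5426
  x=5: (0.103/0.282) × 3.6 = 1.3149
Sum = 2.2000 + 1.5426 + 1.3149 = 5.0574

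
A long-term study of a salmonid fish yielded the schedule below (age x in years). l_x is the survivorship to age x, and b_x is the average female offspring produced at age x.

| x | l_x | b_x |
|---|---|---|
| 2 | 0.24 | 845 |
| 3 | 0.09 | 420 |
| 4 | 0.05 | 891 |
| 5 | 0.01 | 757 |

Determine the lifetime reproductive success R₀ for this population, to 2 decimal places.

292.72

R₀ = Σ l_x b_x:
  age 2: 0.24 × 845 = 202.8000
  age 3: 0.09 × 420 = 37.8000
  age 4: 0.05 × 891 = 44.5500
  age 5: 0.01 × 757 = 7.5700
R₀ = 202.8000 + 37.8000 + 44.5500 + 7.5700 = 292.7200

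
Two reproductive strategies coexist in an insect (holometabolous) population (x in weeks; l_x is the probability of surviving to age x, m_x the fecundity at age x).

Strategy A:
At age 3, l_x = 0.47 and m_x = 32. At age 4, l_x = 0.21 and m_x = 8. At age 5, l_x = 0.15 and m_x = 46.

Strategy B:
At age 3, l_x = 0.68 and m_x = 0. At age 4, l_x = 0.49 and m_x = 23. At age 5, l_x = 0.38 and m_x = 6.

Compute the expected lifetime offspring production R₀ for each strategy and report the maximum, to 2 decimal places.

Strategy A: R₀ = 0.47×32 + 0.21×8 + 0.15×46 = 23.6200
Strategy B: R₀ = 0.68×0 + 0.49×23 + 0.38×6 = 13.5500
Highest R₀: strategy A with 23.6200.

23.62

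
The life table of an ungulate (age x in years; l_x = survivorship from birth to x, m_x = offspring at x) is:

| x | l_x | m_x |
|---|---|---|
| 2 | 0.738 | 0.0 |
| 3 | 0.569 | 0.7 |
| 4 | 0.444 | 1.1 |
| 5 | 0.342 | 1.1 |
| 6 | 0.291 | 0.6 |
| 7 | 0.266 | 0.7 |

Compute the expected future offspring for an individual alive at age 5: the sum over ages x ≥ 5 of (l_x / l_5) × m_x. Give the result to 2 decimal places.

2.15

l_5 = 0.342. Conditional survival from age 5 to x is l_x / l_5.
  x=5: (0.342/0.342) × 1.1 = 1.1000
  x=6: (0.291/0.342) × 0.6 = 0.5105
  x=7: (0.266/0.342) × 0.7 = 0.5444
Sum = 1.1000 + 0.5105 + 0.5444 = 2.1550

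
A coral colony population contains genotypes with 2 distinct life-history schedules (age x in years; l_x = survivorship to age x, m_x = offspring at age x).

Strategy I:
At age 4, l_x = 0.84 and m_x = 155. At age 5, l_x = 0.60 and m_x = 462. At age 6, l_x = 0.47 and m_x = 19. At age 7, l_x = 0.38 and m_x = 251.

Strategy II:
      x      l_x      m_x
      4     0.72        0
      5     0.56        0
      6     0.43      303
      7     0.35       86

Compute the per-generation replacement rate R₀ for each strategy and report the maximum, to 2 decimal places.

511.71

Strategy I: R₀ = 0.84×155 + 0.60×462 + 0.47×19 + 0.38×251 = 511.7100
Strategy II: R₀ = 0.72×0 + 0.56×0 + 0.43×303 + 0.35×86 = 160.3900
Highest R₀: strategy I with 511.7100.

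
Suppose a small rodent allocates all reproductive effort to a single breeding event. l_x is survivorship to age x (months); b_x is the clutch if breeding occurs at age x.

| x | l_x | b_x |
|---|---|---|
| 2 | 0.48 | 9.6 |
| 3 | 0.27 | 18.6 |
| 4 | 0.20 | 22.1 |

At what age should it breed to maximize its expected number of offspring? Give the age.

Expected offspring if breeding at age x = l_x × b_x:
  age 2: 0.48 × 9.6 = 4.608
  age 3: 0.27 × 18.6 = 5.022
  age 4: 0.20 × 22.1 = 4.420
Maximum at age 3 (5.022).

3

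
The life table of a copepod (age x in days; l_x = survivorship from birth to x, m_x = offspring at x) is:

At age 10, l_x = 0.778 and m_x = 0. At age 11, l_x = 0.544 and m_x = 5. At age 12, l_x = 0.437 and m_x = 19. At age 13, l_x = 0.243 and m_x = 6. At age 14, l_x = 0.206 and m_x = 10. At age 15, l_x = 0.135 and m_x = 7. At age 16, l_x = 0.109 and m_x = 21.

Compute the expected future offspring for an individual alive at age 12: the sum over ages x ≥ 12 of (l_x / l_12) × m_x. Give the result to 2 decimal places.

l_12 = 0.437. Conditional survival from age 12 to x is l_x / l_12.
  x=12: (0.437/0.437) × 19 = 19.0000
  x=13: (0.243/0.437) × 6 = 3.3364
  x=14: (0.206/0.437) × 10 = 4.7140
  x=15: (0.135/0.437) × 7 = 2.1625
  x=16: (0.109/0.437) × 21 = 5.2380
Sum = 19.0000 + 3.3364 + 4.7140 + 2.1625 + 5.2380 = 34.4508

34.45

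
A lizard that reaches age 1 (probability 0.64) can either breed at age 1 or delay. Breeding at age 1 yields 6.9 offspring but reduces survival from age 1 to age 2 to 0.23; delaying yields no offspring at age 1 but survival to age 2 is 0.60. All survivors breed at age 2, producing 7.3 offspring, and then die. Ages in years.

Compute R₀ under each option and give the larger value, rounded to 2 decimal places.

breed at age 1: R₀ = 0.64 × (6.9 + 0.23 × 7.3) = 0.64 × 8.5790 = 5.4906
delay to age 2: R₀ = 0.64 × (0.60 × 7.3) = 0.64 × 4.3800 = 2.8032
Higher: breed at age 1 (5.4906).

5.49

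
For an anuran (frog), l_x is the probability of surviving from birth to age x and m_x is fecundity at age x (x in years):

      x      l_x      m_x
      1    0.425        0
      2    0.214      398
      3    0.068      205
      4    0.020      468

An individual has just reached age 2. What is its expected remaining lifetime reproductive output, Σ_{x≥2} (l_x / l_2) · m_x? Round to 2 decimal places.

506.88

l_2 = 0.214. Conditional survival from age 2 to x is l_x / l_2.
  x=2: (0.214/0.214) × 398 = 398.0000
  x=3: (0.068/0.214) × 205 = 65.1402
  x=4: (0.020/0.214) × 468 = 43.7383
Sum = 398.0000 + 65.1402 + 43.7383 = 506.8785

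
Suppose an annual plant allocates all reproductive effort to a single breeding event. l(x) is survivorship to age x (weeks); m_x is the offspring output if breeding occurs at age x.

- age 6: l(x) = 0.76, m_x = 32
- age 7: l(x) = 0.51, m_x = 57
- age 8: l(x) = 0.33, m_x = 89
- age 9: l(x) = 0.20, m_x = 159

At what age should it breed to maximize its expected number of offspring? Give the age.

9

Expected offspring if breeding at age x = l(x) × m_x:
  age 6: 0.76 × 32 = 24.320
  age 7: 0.51 × 57 = 29.070
  age 8: 0.33 × 89 = 29.370
  age 9: 0.20 × 159 = 31.800
Maximum at age 9 (31.800).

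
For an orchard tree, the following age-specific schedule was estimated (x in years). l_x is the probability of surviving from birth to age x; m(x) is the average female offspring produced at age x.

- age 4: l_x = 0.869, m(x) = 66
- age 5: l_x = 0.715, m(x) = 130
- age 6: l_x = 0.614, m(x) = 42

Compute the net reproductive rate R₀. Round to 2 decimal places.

176.09

R₀ = Σ l_x m(x):
  age 4: 0.869 × 66 = 57.3540
  age 5: 0.715 × 130 = 92.9500
  age 6: 0.614 × 42 = 25.7880
R₀ = 57.3540 + 92.9500 + 25.7880 = 176.0920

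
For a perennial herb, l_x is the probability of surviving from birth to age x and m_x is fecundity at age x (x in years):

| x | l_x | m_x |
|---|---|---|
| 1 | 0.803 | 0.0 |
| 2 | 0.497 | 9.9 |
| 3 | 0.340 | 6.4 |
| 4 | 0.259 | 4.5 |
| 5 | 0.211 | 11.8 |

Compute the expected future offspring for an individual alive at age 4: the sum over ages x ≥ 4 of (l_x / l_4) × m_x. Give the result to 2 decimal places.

l_4 = 0.259. Conditional survival from age 4 to x is l_x / l_4.
  x=4: (0.259/0.259) × 4.5 = 4.5000
  x=5: (0.211/0.259) × 11.8 = 9.6131
Sum = 4.5000 + 9.6131 = 14.1131

14.11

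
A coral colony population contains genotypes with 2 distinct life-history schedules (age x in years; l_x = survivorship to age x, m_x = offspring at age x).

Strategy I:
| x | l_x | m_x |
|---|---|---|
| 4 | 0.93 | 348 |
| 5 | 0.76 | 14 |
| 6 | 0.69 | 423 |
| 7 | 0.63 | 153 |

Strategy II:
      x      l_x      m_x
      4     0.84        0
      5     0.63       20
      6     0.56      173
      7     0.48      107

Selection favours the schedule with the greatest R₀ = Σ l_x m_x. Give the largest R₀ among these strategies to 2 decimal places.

722.54

Strategy I: R₀ = 0.93×348 + 0.76×14 + 0.69×423 + 0.63×153 = 722.5400
Strategy II: R₀ = 0.84×0 + 0.63×20 + 0.56×173 + 0.48×107 = 160.8400
Highest R₀: strategy I with 722.5400.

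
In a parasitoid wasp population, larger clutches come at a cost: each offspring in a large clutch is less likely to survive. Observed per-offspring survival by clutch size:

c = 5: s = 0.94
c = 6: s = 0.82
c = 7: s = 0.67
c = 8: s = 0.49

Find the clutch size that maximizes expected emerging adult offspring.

Expected emerging adult offspring = c × s(c):
  c=5: 5 × 0.94 = 4.700
  c=6: 6 × 0.82 = 4.920
  c=7: 7 × 0.67 = 4.690
  c=8: 8 × 0.49 = 3.920
Maximum at c = 6 (4.920 emerging adult offspring).

6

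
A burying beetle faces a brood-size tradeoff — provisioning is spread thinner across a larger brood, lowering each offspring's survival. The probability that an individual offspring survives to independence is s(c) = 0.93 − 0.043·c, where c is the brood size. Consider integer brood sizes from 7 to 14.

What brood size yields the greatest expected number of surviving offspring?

11

Expected surviving offspring = c × s(c):
  c=7: 7 × 0.629 = 4.403
  c=8: 8 × 0.586 = 4.688
  c=9: 9 × 0.543 = 4.887
  c=10: 10 × 0.500 = 5.000
  c=11: 11 × 0.457 = 5.027
  c=12: 12 × 0.414 = 4.968
  c=13: 13 × 0.371 = 4.823
  c=14: 14 × 0.328 = 4.592
Maximum at c = 11 (5.027 surviving offspring).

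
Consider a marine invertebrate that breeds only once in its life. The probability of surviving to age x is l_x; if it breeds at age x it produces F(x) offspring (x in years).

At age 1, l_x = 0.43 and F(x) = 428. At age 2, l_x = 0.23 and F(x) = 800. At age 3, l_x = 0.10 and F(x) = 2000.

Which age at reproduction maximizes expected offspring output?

Expected offspring if breeding at age x = l_x × F(x):
  age 1: 0.43 × 428 = 184.040
  age 2: 0.23 × 800 = 184.000
  age 3: 0.10 × 2000 = 200.000
Maximum at age 3 (200.000).

3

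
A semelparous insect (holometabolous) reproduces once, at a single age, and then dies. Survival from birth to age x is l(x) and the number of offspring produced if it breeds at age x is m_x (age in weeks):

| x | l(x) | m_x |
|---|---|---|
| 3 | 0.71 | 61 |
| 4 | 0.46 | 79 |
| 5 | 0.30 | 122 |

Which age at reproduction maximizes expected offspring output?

Expected offspring if breeding at age x = l(x) × m_x:
  age 3: 0.71 × 61 = 43.310
  age 4: 0.46 × 79 = 36.340
  age 5: 0.30 × 122 = 36.600
Maximum at age 3 (43.310).

3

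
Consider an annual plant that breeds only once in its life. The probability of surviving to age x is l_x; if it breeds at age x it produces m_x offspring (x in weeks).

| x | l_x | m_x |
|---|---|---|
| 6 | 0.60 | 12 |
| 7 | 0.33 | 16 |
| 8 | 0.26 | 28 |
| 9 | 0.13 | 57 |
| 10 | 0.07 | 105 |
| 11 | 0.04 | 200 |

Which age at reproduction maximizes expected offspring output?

11

Expected offspring if breeding at age x = l_x × m_x:
  age 6: 0.60 × 12 = 7.200
  age 7: 0.33 × 16 = 5.280
  age 8: 0.26 × 28 = 7.280
  age 9: 0.13 × 57 = 7.410
  age 10: 0.07 × 105 = 7.350
  age 11: 0.04 × 200 = 8.000
Maximum at age 11 (8.000).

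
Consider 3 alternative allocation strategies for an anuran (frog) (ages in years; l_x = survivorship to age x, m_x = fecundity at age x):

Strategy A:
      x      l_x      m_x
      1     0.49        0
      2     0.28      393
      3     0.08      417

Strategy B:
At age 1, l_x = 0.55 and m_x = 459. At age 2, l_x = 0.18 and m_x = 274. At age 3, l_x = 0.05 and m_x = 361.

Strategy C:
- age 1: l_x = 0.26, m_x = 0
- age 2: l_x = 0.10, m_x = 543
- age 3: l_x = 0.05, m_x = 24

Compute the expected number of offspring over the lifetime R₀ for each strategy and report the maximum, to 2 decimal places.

Strategy A: R₀ = 0.49×0 + 0.28×393 + 0.08×417 = 143.4000
Strategy B: R₀ = 0.55×459 + 0.18×274 + 0.05×361 = 319.8200
Strategy C: R₀ = 0.26×0 + 0.10×543 + 0.05×24 = 55.5000
Highest R₀: strategy B with 319.8200.

319.82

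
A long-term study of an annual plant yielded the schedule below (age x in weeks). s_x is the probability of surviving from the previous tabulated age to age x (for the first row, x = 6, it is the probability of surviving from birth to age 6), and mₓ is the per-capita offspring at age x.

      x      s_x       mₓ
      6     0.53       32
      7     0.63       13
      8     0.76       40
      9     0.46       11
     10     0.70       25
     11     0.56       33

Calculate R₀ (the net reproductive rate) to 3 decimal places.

Survivorship from birth: l_x = s_6·s_7·…·s_x.
  l_6 = 0.53000
  l_7 = 0.33390
  l_8 = 0.25376
  l_9 = 0.11673
  l_10 = 0.08171
  l_11 = 0.04576
R₀ = Σ l_x mₓ:
  age 6: 0.53000 × 32 = 16.9600
  age 7: 0.33390 × 13 = 4.3407
  age 8: 0.25376 × 40 = 10.1504
  age 9: 0.11673 × 11 = 1.2840
  age 10: 0.08171 × 25 = 2.0428
  age 11: 0.04576 × 33 = 1.5101
R₀ = 16.9600 + 4.3407 + 10.1504 + 1.2840 + 2.0428 + 1.5101 = 36.2880

36.288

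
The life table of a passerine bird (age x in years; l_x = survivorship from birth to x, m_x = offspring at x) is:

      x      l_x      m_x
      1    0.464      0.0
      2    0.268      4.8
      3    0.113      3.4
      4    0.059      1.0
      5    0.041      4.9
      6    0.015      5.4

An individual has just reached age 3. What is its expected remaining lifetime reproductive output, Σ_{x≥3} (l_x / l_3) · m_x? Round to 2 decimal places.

l_3 = 0.113. Conditional survival from age 3 to x is l_x / l_3.
  x=3: (0.113/0.113) × 3.4 = 3.4000
  x=4: (0.059/0.113) × 1.0 = 0.5221
  x=5: (0.041/0.113) × 4.9 = 1.7779
  x=6: (0.015/0.113) × 5.4 = 0.7168
Sum = 3.4000 + 0.5221 + 1.7779 + 0.7168 = 6.4168

6.42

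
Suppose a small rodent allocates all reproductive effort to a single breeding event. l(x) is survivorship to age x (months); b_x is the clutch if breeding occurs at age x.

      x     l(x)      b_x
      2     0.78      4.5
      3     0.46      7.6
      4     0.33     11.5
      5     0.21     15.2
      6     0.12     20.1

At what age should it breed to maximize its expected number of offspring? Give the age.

4

Expected offspring if breeding at age x = l(x) × b_x:
  age 2: 0.78 × 4.5 = 3.510
  age 3: 0.46 × 7.6 = 3.496
  age 4: 0.33 × 11.5 = 3.795
  age 5: 0.21 × 15.2 = 3.192
  age 6: 0.12 × 20.1 = 2.412
Maximum at age 4 (3.795).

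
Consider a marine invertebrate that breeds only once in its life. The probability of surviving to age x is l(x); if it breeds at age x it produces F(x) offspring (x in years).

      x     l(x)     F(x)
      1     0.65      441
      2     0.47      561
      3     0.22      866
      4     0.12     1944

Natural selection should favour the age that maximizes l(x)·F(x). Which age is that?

1

Expected offspring if breeding at age x = l(x) × F(x):
  age 1: 0.65 × 441 = 286.650
  age 2: 0.47 × 561 = 263.670
  age 3: 0.22 × 866 = 190.520
  age 4: 0.12 × 1944 = 233.280
Maximum at age 1 (286.650).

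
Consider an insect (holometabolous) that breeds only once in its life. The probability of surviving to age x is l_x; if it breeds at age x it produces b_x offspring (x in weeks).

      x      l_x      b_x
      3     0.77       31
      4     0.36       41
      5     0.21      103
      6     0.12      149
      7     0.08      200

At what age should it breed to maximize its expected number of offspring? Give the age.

Expected offspring if breeding at age x = l_x × b_x:
  age 3: 0.77 × 31 = 23.870
  age 4: 0.36 × 41 = 14.760
  age 5: 0.21 × 103 = 21.630
  age 6: 0.12 × 149 = 17.880
  age 7: 0.08 × 200 = 16.000
Maximum at age 3 (23.870).

3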